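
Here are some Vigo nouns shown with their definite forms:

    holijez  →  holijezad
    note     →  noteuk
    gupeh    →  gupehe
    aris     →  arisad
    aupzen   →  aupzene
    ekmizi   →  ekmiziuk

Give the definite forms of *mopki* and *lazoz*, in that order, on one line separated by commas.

mopkiuk, lazozad

The suffix is conditioned by the final sound: -ad when the stem ends in a sibilant (*holijez*, *aris*); -e when the stem ends in a non-sibilant consonant (*gupeh*, *aupzen*); -uk when the stem ends in a vowel (*note*, *ekmizi*).
*mopki*: final sound = /i/, a vowel → -uk → *mopkiuk*.
Since the final sound of *lazoz* is /z/ (a sibilant), it takes -ad, giving *lazozad*.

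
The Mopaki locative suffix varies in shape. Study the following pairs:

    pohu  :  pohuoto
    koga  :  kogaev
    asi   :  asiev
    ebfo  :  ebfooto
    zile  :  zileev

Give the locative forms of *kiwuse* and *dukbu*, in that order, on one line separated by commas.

Looking at the last vowel of each stem: -oto when the last vowel of the stem is a rounded vowel (*pohu*, *ebfo*); -ev when the last vowel of the stem is an unrounded vowel (*koga*, *asi*, *zile*).
The last vowel of *kiwuse* is /e/, which is an unrounded vowel, so the suffix is -ev, giving *kiwuseev*.
Since the last vowel of *dukbu* is /u/ (a rounded vowel), it takes -oto, giving *dukbuoto*.

kiwuseev, dukbuoto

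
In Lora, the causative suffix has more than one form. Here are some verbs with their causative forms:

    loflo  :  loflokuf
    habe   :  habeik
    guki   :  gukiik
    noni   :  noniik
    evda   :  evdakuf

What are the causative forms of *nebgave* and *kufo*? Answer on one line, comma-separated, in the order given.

nebgaveik, kufokuf

The suffix is conditioned by the last vowel: -ik when the last vowel of the stem is a front vowel (*habe*, *guki*, *noni*); -kuf when the last vowel of the stem is a back vowel (*loflo*, *evda*).
Since the last vowel of *nebgave* is /e/ (a front vowel), it takes -ik, giving *nebgaveik*.
The last vowel of *kufo* is /o/, which is a back vowel, so the suffix is -kuf, giving *kufokuf*.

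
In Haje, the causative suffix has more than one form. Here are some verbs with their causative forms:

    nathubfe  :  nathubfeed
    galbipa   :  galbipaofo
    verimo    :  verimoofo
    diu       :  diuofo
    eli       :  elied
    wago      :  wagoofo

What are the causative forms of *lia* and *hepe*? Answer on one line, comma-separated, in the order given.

The suffix is conditioned by the last vowel: -ed when the last vowel of the stem is a front vowel (*nathubfe*, *eli*); -ofo when the last vowel of the stem is a back vowel (*galbipa*, *verimo*, *diu*, *wago*).
*lia* — last vowel /a/ (a back vowel) → -ofo → *liaofo*.
*hepe* — last vowel /e/ (a front vowel) → -ed → *hepeed*.

liaofo, hepeed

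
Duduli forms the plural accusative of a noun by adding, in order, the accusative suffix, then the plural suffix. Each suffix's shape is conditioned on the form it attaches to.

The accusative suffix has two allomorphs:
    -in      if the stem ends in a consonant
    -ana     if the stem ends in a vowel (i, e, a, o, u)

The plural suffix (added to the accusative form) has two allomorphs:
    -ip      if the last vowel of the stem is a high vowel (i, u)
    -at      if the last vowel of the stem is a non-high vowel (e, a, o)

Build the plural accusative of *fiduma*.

fidumaanaat

Since the final sound of *fiduma* is /a/ (a vowel), it takes -ana, giving *fidumaana*.
The accusative form *fidumaana* — last vowel /a/ (a non-high vowel) → -at → *fidumaanaat*.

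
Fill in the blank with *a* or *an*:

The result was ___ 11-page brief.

The indefinite article is chosen by the initial *sound* of the following word, not its spelling.
The number *11* is spoken "eleven", beginning with /ɪˈlɛvən/ — a vowel sound.
So the article is *an*: The result was an 11-page brief.

an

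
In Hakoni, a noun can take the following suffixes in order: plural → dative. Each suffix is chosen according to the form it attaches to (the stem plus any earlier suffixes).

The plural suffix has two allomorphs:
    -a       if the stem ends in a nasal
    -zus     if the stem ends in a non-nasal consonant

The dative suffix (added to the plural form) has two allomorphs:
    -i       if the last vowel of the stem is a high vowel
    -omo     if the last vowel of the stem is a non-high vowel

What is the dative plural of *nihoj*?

nihojzusi

*nihoj* — final consonant /j/ (non-nasal) → -zus → *nihojzus*.
Since the last vowel of the plural form *nihojzus* is /u/ (a high vowel), it takes -i, giving *nihojzusi*.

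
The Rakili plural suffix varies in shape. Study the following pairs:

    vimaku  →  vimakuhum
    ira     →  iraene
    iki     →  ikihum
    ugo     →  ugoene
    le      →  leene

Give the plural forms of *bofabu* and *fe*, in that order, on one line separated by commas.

bofabuhum, feene

The suffix is conditioned by the last vowel: -hum when the last vowel of the stem is a high vowel (*vimaku*, *iki*); -ene when the last vowel of the stem is a non-high vowel (*ira*, *ugo*, *le*).
Since the last vowel of *bofabu* is /u/ (a high vowel), it takes -hum, giving *bofabuhum*.
Since the last vowel of *fe* is /e/ (a non-high vowel), it takes -ene, giving *feene*.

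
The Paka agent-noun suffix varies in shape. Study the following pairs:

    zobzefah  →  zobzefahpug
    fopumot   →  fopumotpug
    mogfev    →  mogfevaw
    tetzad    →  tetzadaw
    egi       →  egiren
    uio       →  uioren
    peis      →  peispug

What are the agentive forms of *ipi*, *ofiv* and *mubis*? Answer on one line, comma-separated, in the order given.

ipiren, ofivaw, mubispug

The pattern is voicing of the final sound: -pug when the stem ends in a voiceless consonant (*zobzefah*, *fopumot*, *peis*); -aw when the stem ends in a voiced consonant (*mogfev*, *tetzad*); -ren when the stem ends in a vowel (*egi*, *uio*).
*ipi* — final sound /i/ (a vowel) → -ren → *ipiren*.
The final sound of *ofiv* is /v/, which is a voiced consonant, so the suffix is -aw, giving *ofivaw*.
*mubis*: final sound = /s/, a voiceless consonant → -pug → *mubispug*.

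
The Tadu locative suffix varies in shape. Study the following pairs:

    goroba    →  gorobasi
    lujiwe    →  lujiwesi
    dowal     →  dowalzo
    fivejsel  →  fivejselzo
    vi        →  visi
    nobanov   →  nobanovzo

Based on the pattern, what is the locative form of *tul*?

tulzo

The pattern is consonant vs. vowel: -zo when the stem ends in a consonant (*dowal*, *fivejsel*, *nobanov*); -si when the stem ends in a vowel (*goroba*, *lujiwe*, *vi*).
*tul* — final sound /l/ (a consonant) → -zo → *tulzo*.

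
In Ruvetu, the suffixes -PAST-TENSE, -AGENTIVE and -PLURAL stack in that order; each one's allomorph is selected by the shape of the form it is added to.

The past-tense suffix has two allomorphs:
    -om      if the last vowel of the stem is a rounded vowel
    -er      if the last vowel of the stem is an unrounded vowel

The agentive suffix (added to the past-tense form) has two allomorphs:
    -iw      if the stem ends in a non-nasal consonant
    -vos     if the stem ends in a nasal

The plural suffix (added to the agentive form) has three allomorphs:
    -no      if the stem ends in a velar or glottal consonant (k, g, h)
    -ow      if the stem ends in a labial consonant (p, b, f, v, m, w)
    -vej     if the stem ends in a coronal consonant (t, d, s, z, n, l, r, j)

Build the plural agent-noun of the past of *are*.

areeriwow

*are* — last vowel /e/ (an unrounded vowel) → -er → *areer*.
The past-tense form *areer* — final consonant /r/ (non-nasal) → -iw → *areeriw*.
The agentive form *areeriw*: final consonant = /w/, labial → -ow → *areeriwow*.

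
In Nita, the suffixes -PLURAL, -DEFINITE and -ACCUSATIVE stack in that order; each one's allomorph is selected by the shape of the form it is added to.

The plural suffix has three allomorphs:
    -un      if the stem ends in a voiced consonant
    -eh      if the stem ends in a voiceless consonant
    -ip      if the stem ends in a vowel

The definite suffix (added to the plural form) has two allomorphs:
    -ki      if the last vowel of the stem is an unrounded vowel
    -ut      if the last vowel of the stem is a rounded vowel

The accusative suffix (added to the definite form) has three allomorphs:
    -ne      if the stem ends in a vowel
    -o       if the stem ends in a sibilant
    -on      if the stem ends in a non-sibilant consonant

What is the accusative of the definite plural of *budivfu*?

The final sound of *budivfu* is /u/, which is a vowel, so the plural suffix is -ip, giving *budivfuip*.
The plural form *budivfuip*: last vowel = /i/, an unrounded vowel → -ki → *budivfuipki*.
The definite form *budivfuipki*: final sound = /i/, a vowel → -ne → *budivfuipkine*.

budivfuipkine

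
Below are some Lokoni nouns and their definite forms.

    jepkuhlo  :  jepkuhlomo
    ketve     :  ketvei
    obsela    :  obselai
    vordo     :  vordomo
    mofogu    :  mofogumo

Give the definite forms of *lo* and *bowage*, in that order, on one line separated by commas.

The pattern is rounding harmony: -mo when the last vowel of the stem is a rounded vowel (*jepkuhlo*, *vordo*, *mofogu*); -i when the last vowel of the stem is an unrounded vowel (*ketve*, *obsela*).
Since the last vowel of *lo* is /o/ (a rounded vowel), it takes -mo, giving *lomo*.
*bowage* — last vowel /e/ (an unrounded vowel) → -i → *bowagei*.

lomo, bowagei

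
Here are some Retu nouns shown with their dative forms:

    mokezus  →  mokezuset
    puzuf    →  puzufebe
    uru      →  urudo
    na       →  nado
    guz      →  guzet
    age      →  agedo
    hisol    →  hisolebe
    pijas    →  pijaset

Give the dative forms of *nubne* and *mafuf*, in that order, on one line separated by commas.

The suffix is conditioned by the final sound: -et when the stem ends in a sibilant (*mokezus*, *guz*, *pijas*); -ebe when the stem ends in a non-sibilant consonant (*puzuf*, *hisol*); -do when the stem ends in a vowel (*uru*, *na*, *age*).
*nubne*: final sound = /e/, a vowel → -do → *nubnedo*.
*mafuf* — final sound /f/ (a non-sibilant consonant) → -ebe → *mafufebe*.

nubnedo, mafufebe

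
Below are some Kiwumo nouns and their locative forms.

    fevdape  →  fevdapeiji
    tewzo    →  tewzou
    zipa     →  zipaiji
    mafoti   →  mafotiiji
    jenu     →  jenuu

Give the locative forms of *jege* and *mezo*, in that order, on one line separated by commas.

jegeiji, mezou

The suffix is conditioned by the last vowel: -u when the last vowel of the stem is a rounded vowel (*tewzo*, *jenu*); -iji when the last vowel of the stem is an unrounded vowel (*fevdape*, *zipa*, *mafoti*).
*jege* — last vowel /e/ (an unrounded vowel) → -iji → *jegeiji*.
*mezo*: last vowel = /o/, a rounded vowel → -u → *mezou*.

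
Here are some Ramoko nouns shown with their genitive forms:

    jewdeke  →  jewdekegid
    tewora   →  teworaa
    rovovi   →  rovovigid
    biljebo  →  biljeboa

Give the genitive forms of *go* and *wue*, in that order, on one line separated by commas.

goa, wuegid

The pattern is front/back vowel harmony: -gid when the last vowel of the stem is a front vowel (*jewdeke*, *rovovi*); -a when the last vowel of the stem is a back vowel (*tewora*, *biljebo*).
Since the last vowel of *go* is /o/ (a back vowel), it takes -a, giving *goa*.
*wue*: last vowel = /e/, a front vowel → -gid → *wuegid*.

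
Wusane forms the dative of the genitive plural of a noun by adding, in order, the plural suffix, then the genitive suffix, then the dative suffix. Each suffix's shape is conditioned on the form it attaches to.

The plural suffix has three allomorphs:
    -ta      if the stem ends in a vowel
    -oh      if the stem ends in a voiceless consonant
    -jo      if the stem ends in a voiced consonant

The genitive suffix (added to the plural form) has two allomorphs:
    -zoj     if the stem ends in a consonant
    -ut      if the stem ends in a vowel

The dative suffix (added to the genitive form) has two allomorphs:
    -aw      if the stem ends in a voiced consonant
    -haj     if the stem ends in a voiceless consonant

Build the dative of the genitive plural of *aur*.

aurjouthaj

Since the final sound of *aur* is /r/ (a voiced consonant), it takes -jo, giving *aurjo*.
Since the final sound of the plural form *aurjo* is /o/ (a vowel), it takes -ut, giving *aurjout*.
The final consonant of the genitive form *aurjout* is /t/, which is voiceless, so the dative suffix is -haj, giving *aurjouthaj*.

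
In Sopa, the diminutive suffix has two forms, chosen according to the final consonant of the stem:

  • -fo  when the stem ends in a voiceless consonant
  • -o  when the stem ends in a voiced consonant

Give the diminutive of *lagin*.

lagino

*lagin*: final consonant = /n/, voiced → -o → *lagino*.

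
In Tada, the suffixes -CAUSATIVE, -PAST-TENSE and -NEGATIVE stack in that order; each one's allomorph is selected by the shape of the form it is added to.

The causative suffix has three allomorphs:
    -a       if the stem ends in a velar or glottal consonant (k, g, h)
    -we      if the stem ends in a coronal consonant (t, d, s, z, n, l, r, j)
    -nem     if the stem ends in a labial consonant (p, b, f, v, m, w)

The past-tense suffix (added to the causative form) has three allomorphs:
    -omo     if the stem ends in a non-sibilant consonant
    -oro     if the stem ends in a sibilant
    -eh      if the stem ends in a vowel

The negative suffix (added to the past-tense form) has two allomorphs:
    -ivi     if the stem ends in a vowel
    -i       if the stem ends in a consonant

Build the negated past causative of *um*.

umnemomoivi

Since the final consonant of *um* is /m/ (labial), it takes -nem, giving *umnem*.
The causative form *umnem* — final sound /m/ (a non-sibilant consonant) → -omo → *umnemomo*.
Since the final sound of the past-tense form *umnemomo* is /o/ (a vowel), it takes -ivi, giving *umnemomoivi*.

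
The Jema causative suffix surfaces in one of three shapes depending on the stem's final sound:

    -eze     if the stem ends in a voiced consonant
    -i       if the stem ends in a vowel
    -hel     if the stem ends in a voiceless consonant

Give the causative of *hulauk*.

Since the final sound of *hulauk* is /k/ (a voiceless consonant), it takes -hel, giving *hulaukhel*.

hulaukhel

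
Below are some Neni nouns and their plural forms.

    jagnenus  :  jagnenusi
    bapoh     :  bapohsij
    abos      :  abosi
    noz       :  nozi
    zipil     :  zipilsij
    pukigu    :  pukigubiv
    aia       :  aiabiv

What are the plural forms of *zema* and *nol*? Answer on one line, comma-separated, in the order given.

The suffix is conditioned by the final sound: -i when the stem ends in a sibilant (*jagnenus*, *abos*, *noz*); -sij when the stem ends in a non-sibilant consonant (*bapoh*, *zipil*); -biv when the stem ends in a vowel (*pukigu*, *aia*).
The final sound of *zema* is /a/, which is a vowel, so the suffix is -biv, giving *zemabiv*.
*nol* — final sound /l/ (a non-sibilant consonant) → -sij → *nolsij*.

zemabiv, nolsij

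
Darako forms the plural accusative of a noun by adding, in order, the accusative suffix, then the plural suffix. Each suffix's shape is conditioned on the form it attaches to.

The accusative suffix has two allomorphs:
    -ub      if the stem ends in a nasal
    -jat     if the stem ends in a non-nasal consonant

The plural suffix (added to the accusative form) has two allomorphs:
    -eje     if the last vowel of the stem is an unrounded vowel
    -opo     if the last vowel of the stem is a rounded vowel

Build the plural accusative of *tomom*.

tomomubopo

*tomom* — final consonant /m/ (a nasal) → -ub → *tomomub*.
The accusative form *tomomub*: last vowel = /u/, a rounded vowel → -opo → *tomomubopo*.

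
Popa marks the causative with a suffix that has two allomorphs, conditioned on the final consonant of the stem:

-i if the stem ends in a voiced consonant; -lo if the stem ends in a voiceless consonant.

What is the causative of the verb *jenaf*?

jenaflo

Since the final consonant of *jenaf* is /f/ (voiceless), it takes -lo, giving *jenaflo*.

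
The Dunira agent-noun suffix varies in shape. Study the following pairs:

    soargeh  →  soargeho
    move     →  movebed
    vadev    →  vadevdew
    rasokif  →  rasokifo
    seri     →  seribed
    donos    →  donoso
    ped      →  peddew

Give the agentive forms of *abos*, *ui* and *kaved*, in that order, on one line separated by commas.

The pattern is voicing of the final sound: -o when the stem ends in a voiceless consonant (*soargeh*, *rasokif*, *donos*); -dew when the stem ends in a voiced consonant (*vadev*, *ped*); -bed when the stem ends in a vowel (*move*, *seri*).
*abos*: final sound = /s/, a voiceless consonant → -o → *aboso*.
The final sound of *ui* is /i/, which is a vowel, so the suffix is -bed, giving *uibed*.
The final sound of *kaved* is /d/, which is a voiced consonant, so the suffix is -dew, giving *kaveddew*.

aboso, uibed, kaveddew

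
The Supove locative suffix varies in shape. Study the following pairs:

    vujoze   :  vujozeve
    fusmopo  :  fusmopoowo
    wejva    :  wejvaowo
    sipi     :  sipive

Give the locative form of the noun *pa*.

The suffix is conditioned by the last vowel: -ve when the last vowel of the stem is a front vowel (*vujoze*, *sipi*); -owo when the last vowel of the stem is a back vowel (*fusmopo*, *wejva*).
*pa*: last vowel = /a/, a back vowel → -owo → *paowo*.

paowo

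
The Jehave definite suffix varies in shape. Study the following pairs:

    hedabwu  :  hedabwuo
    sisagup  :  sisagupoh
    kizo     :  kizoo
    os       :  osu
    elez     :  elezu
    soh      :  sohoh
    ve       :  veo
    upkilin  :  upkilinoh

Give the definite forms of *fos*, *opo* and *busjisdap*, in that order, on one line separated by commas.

fosu, opoo, busjisdapoh

The pattern is sibilance of the final sound: -u when the stem ends in a sibilant (*os*, *elez*); -oh when the stem ends in a non-sibilant consonant (*sisagup*, *soh*, *upkilin*); -o when the stem ends in a vowel (*hedabwu*, *kizo*, *ve*).
The final sound of *fos* is /s/, which is a sibilant, so the suffix is -u, giving *fosu*.
The final sound of *opo* is /o/, which is a vowel, so the suffix is -o, giving *opoo*.
*busjisdap*: final sound = /p/, a non-sibilant consonant → -oh → *busjisdapoh*.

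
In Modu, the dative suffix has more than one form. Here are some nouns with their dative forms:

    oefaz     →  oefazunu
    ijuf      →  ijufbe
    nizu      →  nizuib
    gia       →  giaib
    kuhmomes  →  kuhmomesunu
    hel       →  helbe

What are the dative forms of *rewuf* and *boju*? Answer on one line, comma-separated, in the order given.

rewufbe, bojuib

Looking at the final sound of each stem: -unu when the stem ends in a sibilant (*oefaz*, *kuhmomes*); -be when the stem ends in a non-sibilant consonant (*ijuf*, *hel*); -ib when the stem ends in a vowel (*nizu*, *gia*).
Since the final sound of *rewuf* is /f/ (a non-sibilant consonant), it takes -be, giving *rewufbe*.
The final sound of *boju* is /u/, which is a vowel, so the suffix is -ib, giving *bojuib*.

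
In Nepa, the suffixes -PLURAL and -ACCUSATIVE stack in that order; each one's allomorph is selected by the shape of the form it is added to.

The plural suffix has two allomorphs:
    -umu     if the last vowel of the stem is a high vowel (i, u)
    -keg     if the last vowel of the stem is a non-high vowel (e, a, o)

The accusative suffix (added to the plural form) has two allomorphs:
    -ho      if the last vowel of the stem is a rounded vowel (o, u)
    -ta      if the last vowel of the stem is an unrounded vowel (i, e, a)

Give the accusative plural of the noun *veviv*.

vevivumuho

*veviv* — last vowel /i/ (a high vowel) → -umu → *vevivumu*.
The plural form *vevivumu*: last vowel = /u/, a rounded vowel → -ho → *vevivumuho*.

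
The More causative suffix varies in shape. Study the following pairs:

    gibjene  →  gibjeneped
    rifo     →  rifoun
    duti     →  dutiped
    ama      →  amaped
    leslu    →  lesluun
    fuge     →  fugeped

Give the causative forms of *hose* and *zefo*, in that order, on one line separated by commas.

hoseped, zefoun

The pattern is rounding harmony: -un when the last vowel of the stem is a rounded vowel (*rifo*, *leslu*); -ped when the last vowel of the stem is an unrounded vowel (*gibjene*, *duti*, *ama*, *fuge*).
Since the last vowel of *hose* is /e/ (an unrounded vowel), it takes -ped, giving *hoseped*.
The last vowel of *zefo* is /o/, which is a rounded vowel, so the suffix is -un, giving *zefoun*.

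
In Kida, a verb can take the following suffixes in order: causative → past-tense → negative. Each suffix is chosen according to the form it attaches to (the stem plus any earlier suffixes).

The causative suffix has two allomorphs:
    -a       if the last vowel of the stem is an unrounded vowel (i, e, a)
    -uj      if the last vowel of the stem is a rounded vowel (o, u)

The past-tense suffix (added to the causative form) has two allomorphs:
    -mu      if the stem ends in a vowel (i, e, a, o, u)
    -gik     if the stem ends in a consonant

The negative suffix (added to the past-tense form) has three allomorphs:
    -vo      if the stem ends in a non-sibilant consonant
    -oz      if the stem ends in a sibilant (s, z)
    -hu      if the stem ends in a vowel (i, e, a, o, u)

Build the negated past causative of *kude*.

kudeamuhu

Since the last vowel of *kude* is /e/ (an unrounded vowel), it takes -a, giving *kudea*.
The final sound of the causative form *kudea* is /a/, which is a vowel, so the past-tense suffix is -mu, giving *kudeamu*.
The past-tense form *kudeamu*: final sound = /u/, a vowel → -hu → *kudeamuhu*.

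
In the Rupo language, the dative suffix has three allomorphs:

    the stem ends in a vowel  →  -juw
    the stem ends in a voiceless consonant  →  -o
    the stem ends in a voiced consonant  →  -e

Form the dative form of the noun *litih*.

*litih* — final sound /h/ (a voiceless consonant) → -o → *litiho*.

litiho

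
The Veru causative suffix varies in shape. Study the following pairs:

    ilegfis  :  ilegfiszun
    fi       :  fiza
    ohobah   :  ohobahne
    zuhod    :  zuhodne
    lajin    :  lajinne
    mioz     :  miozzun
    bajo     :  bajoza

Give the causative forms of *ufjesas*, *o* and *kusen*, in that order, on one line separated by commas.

ufjesaszun, oza, kusenne

The pattern is sibilance of the final sound: -zun when the stem ends in a sibilant (*ilegfis*, *mioz*); -ne when the stem ends in a non-sibilant consonant (*ohobah*, *zuhod*, *lajin*); -za when the stem ends in a vowel (*fi*, *bajo*).
*ufjesas*: final sound = /s/, a sibilant → -zun → *ufjesaszun*.
*o*: final sound = /o/, a vowel → -za → *oza*.
Since the final sound of *kusen* is /n/ (a non-sibilant consonant), it takes -ne, giving *kusenne*.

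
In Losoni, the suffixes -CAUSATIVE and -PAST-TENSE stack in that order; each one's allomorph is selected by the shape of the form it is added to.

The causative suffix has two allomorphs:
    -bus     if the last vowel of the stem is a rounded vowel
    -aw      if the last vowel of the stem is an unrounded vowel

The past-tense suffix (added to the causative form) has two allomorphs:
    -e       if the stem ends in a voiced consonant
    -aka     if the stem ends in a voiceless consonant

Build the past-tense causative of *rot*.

*rot* — last vowel /o/ (a rounded vowel) → -bus → *rotbus*.
The final consonant of the causative form *rotbus* is /s/, which is voiceless, so the past-tense suffix is -aka, giving *rotbusaka*.

rotbusaka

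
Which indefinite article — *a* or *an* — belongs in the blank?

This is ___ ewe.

a

The indefinite article is chosen by the initial *sound* of the following word, not its spelling.
*ewe* begins with the sound /juː/ (pronounced /juː/) — a consonant sound.
So the article is *a*: This is a ewe.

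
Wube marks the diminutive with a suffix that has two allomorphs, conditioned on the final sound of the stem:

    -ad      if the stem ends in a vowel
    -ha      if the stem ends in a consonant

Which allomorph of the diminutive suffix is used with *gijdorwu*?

*gijdorwu* — final sound /u/ (a vowel) → -ad.

-ad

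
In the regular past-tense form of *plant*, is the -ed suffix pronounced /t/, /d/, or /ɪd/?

The stem *plant* ends in /t/ or /d/.
The -ed suffix is realized as /ɪd/ after /t, d/; as /t/ after other voiceless consonants; and as /d/ after other voiced sounds.
So -ed on *plant* is pronounced /ɪd/.

/ɪd/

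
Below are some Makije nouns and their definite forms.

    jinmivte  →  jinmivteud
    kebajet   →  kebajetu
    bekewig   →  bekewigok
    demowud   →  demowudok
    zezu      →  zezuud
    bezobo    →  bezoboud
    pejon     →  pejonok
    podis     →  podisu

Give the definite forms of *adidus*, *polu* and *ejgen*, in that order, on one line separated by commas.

adidusu, poluud, ejgenok

The suffix is conditioned by the final sound: -u when the stem ends in a voiceless consonant (*kebajet*, *podis*); -ok when the stem ends in a voiced consonant (*bekewig*, *demowud*, *pejon*); -ud when the stem ends in a vowel (*jinmivte*, *zezu*, *bezobo*).
*adidus*: final sound = /s/, a voiceless consonant → -u → *adidusu*.
The final sound of *polu* is /u/, which is a vowel, so the suffix is -ud, giving *poluud*.
*ejgen*: final sound = /n/, a voiced consonant → -ok → *ejgenok*.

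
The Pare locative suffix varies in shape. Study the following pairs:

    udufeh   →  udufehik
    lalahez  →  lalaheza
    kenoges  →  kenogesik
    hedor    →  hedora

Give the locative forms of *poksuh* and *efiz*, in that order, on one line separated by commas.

The suffix is conditioned by the final consonant: -ik when the stem ends in a voiceless consonant (*udufeh*, *kenoges*); -a when the stem ends in a voiced consonant (*lalahez*, *hedor*).
*poksuh* — final consonant /h/ (voiceless) → -ik → *poksuhik*.
*efiz*: final consonant = /z/, voiced → -a → *efiza*.

poksuhik, efiza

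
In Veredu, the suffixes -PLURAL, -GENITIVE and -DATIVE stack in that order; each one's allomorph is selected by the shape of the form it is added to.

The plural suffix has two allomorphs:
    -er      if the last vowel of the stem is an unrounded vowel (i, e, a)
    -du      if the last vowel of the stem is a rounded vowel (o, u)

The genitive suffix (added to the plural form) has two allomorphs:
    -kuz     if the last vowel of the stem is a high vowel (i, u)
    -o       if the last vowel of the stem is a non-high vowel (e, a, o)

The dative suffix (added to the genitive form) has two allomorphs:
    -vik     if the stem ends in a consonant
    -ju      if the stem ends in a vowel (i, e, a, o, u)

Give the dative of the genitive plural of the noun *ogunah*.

ogunaheroju

The last vowel of *ogunah* is /a/, which is an unrounded vowel, so the plural suffix is -er, giving *ogunaher*.
The last vowel of the plural form *ogunaher* is /e/, which is a non-high vowel, so the genitive suffix is -o, giving *ogunahero*.
The genitive form *ogunahero* — final sound /o/ (a vowel) → -ju → *ogunaheroju*.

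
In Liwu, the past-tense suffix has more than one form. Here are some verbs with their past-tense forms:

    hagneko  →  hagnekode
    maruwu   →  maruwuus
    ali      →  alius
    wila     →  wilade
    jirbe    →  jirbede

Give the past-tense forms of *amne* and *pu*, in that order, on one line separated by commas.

The suffix is conditioned by the last vowel: -us when the last vowel of the stem is a high vowel (*maruwu*, *ali*); -de when the last vowel of the stem is a non-high vowel (*hagneko*, *wila*, *jirbe*).
*amne* — last vowel /e/ (a non-high vowel) → -de → *amnede*.
The last vowel of *pu* is /u/, which is a high vowel, so the suffix is -us, giving *puus*.

amnede, puus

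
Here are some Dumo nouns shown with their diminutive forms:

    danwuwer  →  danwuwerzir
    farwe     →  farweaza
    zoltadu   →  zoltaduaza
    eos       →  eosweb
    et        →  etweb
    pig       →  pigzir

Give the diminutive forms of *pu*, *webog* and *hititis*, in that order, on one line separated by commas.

The suffix is conditioned by the final sound: -web when the stem ends in a voiceless consonant (*eos*, *et*); -zir when the stem ends in a voiced consonant (*danwuwer*, *pig*); -aza when the stem ends in a vowel (*farwe*, *zoltadu*).
The final sound of *pu* is /u/, which is a vowel, so the suffix is -aza, giving *puaza*.
*webog* — final sound /g/ (a voiced consonant) → -zir → *webogzir*.
Since the final sound of *hititis* is /s/ (a voiceless consonant), it takes -web, giving *hititisweb*.

puaza, webogzir, hititisweb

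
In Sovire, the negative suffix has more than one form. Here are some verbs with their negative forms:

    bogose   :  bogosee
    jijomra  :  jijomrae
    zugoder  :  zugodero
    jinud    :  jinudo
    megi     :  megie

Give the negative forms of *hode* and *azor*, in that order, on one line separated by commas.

The suffix is conditioned by the final sound: -o when the stem ends in a consonant (*zugoder*, *jinud*); -e when the stem ends in a vowel (*bogose*, *jijomra*, *megi*).
*hode*: final sound = /e/, a vowel → -e → *hodee*.
*azor*: final sound = /r/, a consonant → -o → *azoro*.

hodee, azoro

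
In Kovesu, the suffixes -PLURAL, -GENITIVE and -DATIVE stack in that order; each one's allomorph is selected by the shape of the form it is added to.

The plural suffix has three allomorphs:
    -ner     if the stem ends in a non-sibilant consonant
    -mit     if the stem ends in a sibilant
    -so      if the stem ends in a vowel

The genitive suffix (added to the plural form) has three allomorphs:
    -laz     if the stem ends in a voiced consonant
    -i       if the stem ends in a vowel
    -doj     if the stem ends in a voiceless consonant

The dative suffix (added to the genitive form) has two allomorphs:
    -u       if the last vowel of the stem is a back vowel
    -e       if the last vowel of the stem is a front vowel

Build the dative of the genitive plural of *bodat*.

The final sound of *bodat* is /t/, which is a non-sibilant consonant, so the plural suffix is -ner, giving *bodatner*.
The plural form *bodatner*: final sound = /r/, a voiced consonant → -laz → *bodatnerlaz*.
Since the last vowel of the genitive form *bodatnerlaz* is /a/ (a back vowel), it takes -u, giving *bodatnerlazu*.

bodatnerlazu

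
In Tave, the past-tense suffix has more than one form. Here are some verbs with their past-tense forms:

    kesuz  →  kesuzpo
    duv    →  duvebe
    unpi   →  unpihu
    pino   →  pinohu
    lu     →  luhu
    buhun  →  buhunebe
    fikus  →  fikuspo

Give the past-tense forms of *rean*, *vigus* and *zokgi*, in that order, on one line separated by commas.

Looking at the final sound of each stem: -po when the stem ends in a sibilant (*kesuz*, *fikus*); -ebe when the stem ends in a non-sibilant consonant (*duv*, *buhun*); -hu when the stem ends in a vowel (*unpi*, *pino*, *lu*).
Since the final sound of *rean* is /n/ (a non-sibilant consonant), it takes -ebe, giving *reanebe*.
The final sound of *vigus* is /s/, which is a sibilant, so the suffix is -po, giving *viguspo*.
Since the final sound of *zokgi* is /i/ (a vowel), it takes -hu, giving *zokgihu*.

reanebe, viguspo, zokgihu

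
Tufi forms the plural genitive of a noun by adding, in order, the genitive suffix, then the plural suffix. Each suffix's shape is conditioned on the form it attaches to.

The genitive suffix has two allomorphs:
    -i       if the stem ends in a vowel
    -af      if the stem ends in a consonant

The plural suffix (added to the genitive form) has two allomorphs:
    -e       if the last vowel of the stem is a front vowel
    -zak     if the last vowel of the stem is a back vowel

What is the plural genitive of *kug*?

*kug*: final sound = /g/, a consonant → -af → *kugaf*.
The genitive form *kugaf* — last vowel /a/ (a back vowel) → -zak → *kugafzak*.

kugafzak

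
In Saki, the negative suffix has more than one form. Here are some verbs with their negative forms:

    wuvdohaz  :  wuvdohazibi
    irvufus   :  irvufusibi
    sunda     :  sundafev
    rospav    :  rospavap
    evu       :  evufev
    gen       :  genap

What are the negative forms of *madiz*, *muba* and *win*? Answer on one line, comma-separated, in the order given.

The alternation tracks the final sound of the stem — -ibi when the stem ends in a sibilant (*wuvdohaz*, *irvufus*); -ap when the stem ends in a non-sibilant consonant (*rospav*, *gen*); -fev when the stem ends in a vowel (*sunda*, *evu*).
Since the final sound of *madiz* is /z/ (a sibilant), it takes -ibi, giving *madizibi*.
*muba*: final sound = /a/, a vowel → -fev → *mubafev*.
The final sound of *win* is /n/, which is a non-sibilant consonant, so the suffix is -ap, giving *winap*.

madizibi, mubafev, winap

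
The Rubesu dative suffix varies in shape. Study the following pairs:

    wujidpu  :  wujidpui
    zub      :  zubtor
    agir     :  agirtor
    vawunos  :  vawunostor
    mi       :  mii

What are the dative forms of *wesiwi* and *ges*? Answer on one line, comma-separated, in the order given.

wesiwii, gestor

The suffix is conditioned by the final sound: -tor when the stem ends in a consonant (*zub*, *agir*, *vawunos*); -i when the stem ends in a vowel (*wujidpu*, *mi*).
Since the final sound of *wesiwi* is /i/ (a vowel), it takes -i, giving *wesiwii*.
The final sound of *ges* is /s/, which is a consonant, so the suffix is -tor, giving *gestor*.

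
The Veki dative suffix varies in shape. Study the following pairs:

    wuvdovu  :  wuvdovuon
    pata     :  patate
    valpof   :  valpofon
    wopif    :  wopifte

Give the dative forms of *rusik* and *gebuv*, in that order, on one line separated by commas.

The suffix is conditioned by the last vowel: -on when the last vowel of the stem is a rounded vowel (*wuvdovu*, *valpof*); -te when the last vowel of the stem is an unrounded vowel (*pata*, *wopif*).
Since the last vowel of *rusik* is /i/ (an unrounded vowel), it takes -te, giving *rusikte*.
Since the last vowel of *gebuv* is /u/ (a rounded vowel), it takes -on, giving *gebuvon*.

rusikte, gebuvon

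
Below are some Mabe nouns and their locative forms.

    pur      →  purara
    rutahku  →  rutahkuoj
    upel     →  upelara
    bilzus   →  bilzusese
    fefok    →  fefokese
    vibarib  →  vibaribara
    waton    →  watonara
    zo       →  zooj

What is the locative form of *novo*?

Looking at the final sound of each stem: -ese when the stem ends in a voiceless consonant (*bilzus*, *fefok*); -ara when the stem ends in a voiced consonant (*pur*, *upel*, *vibarib*, *waton*); -oj when the stem ends in a vowel (*rutahku*, *zo*).
*novo* — final sound /o/ (a vowel) → -oj → *novooj*.

novooj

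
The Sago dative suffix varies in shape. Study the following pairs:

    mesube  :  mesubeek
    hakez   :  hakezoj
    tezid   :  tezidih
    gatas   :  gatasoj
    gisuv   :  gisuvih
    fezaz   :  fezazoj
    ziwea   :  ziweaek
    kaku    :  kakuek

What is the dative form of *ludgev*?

ludgevih

Looking at the final sound of each stem: -oj when the stem ends in a sibilant (*hakez*, *gatas*, *fezaz*); -ih when the stem ends in a non-sibilant consonant (*tezid*, *gisuv*); -ek when the stem ends in a vowel (*mesube*, *ziwea*, *kaku*).
Since the final sound of *ludgev* is /v/ (a non-sibilant consonant), it takes -ih, giving *ludgevih*.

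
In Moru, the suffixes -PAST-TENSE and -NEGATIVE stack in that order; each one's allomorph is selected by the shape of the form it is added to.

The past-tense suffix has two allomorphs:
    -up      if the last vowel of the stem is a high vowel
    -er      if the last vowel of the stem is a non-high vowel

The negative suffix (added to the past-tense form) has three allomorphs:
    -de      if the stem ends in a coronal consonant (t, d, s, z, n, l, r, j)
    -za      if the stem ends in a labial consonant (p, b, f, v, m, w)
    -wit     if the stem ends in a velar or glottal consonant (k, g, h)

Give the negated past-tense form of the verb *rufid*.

*rufid*: last vowel = /i/, a high vowel → -up → *rufidup*.
The past-tense form *rufidup*: final consonant = /p/, labial → -za → *rufidupza*.

rufidupza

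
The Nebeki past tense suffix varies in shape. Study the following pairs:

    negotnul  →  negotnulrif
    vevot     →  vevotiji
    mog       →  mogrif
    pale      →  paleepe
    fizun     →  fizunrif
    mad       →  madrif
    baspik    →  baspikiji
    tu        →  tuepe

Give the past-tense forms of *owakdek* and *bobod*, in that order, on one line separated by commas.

owakdekiji, bobodrif

The suffix is conditioned by the final sound: -iji when the stem ends in a voiceless consonant (*vevot*, *baspik*); -rif when the stem ends in a voiced consonant (*negotnul*, *mog*, *fizun*, *mad*); -epe when the stem ends in a vowel (*pale*, *tu*).
*owakdek* — final sound /k/ (a voiceless consonant) → -iji → *owakdekiji*.
*bobod* — final sound /d/ (a voiced consonant) → -rif → *bobodrif*.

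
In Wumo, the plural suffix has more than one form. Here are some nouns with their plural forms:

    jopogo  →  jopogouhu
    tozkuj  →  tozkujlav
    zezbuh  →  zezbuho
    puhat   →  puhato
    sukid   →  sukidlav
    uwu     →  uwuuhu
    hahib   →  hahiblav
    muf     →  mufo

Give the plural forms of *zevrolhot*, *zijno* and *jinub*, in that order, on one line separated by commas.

The alternation tracks the final sound of the stem — -o when the stem ends in a voiceless consonant (*zezbuh*, *puhat*, *muf*); -lav when the stem ends in a voiced consonant (*tozkuj*, *sukid*, *hahib*); -uhu when the stem ends in a vowel (*jopogo*, *uwu*).
*zevrolhot* — final sound /t/ (a voiceless consonant) → -o → *zevrolhoto*.
Since the final sound of *zijno* is /o/ (a vowel), it takes -uhu, giving *zijnouhu*.
*jinub* — final sound /b/ (a voiced consonant) → -lav → *jinublav*.

zevrolhoto, zijnouhu, jinublav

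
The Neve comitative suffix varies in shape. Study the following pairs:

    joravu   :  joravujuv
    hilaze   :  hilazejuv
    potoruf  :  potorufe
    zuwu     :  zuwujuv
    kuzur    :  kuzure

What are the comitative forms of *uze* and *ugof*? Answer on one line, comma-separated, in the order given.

uzejuv, ugofe

Looking at the final sound of each stem: -e when the stem ends in a consonant (*potoruf*, *kuzur*); -juv when the stem ends in a vowel (*joravu*, *hilaze*, *zuwu*).
*uze* — final sound /e/ (a vowel) → -juv → *uzejuv*.
The final sound of *ugof* is /f/, which is a consonant, so the suffix is -e, giving *ugofe*.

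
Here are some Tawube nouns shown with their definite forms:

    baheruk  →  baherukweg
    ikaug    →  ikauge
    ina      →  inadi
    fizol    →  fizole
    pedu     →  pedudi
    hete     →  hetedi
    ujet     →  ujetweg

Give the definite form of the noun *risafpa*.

risafpadi

The pattern is voicing of the final sound: -weg when the stem ends in a voiceless consonant (*baheruk*, *ujet*); -e when the stem ends in a voiced consonant (*ikaug*, *fizol*); -di when the stem ends in a vowel (*ina*, *pedu*, *hete*).
The final sound of *risafpa* is /a/, which is a vowel, so the suffix is -di, giving *risafpadi*.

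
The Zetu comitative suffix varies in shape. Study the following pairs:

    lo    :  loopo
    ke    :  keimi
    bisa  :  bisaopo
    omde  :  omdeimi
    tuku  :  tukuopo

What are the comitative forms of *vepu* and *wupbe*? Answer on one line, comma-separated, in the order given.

vepuopo, wupbeimi

The suffix is conditioned by the last vowel: -imi when the last vowel of the stem is a front vowel (*ke*, *omde*); -opo when the last vowel of the stem is a back vowel (*lo*, *bisa*, *tuku*).
Since the last vowel of *vepu* is /u/ (a back vowel), it takes -opo, giving *vepuopo*.
The last vowel of *wupbe* is /e/, which is a front vowel, so the suffix is -imi, giving *wupbeimi*.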